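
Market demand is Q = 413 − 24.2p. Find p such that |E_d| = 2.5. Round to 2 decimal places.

12.19

Set −bp/(a − bp) = −2.5 ⇒ bp = 2.5(a − bp) ⇒ bp(1+2.5) = 2.5·a.
p = 2.5·413/(24.2·3.5) ≈ 12.19.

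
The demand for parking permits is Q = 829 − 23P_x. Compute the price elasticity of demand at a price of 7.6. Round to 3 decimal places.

-0.267

At P_x = 7.6, Q = 654.2.
dQ/dP_x = −23.
Point elasticity E = (dQ/dP_x)·(P_x/Q) = -23 × 7.6/654.2 ≈ -0.267.
|E| < 1, so demand is inelastic at this price.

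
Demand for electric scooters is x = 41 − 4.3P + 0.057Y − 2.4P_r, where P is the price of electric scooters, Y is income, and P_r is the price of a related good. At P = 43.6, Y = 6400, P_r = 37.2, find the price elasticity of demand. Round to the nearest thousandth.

Evaluating quantity at (P, Y, P_r) gives x = 41 − 4.3(43.6) + 0.057(6400) − 2.4(37.2) = 41 − 187.48 + 364.8 − 89.28 = 129.04.
∂x/∂P = −4.3, so E_p = (−4.3)·(43.6/129.04) ≈ -1.453.
|E_p| > 1: demand is elastic.

-1.453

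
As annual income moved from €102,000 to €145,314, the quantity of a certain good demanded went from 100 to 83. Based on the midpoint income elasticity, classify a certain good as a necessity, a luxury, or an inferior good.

inferior

%ΔQ = (83 − 100)/[(100+83)/2] = -17/91.5 ≈ -0.1858.
%ΔM = (145,314 − 102,000)/[(102,000+145,314)/2] = 43314/123657 ≈ 0.3503.
E_I = %ΔQ/%ΔM ≈ -0.530.
E_I < 0: inferior good.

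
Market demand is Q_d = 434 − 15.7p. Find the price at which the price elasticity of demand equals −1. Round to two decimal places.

13.82

For linear demand Q_d = a − bp, E = −bp/(a − bp). |E| = 1 ⇒ bp = a − bp ⇒ p = a/(2b).
p = 434/(2·15.7) ≈ 13.82.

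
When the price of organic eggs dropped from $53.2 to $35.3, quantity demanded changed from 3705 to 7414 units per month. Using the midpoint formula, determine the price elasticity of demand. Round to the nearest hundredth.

%ΔQ = (7414 − 3705)/[(3705 + 7414)/2] = 3709/5559.5 ≈ 0.6671.
%Δp = (35.3 − 53.2)/[(53.2 + 35.3)/2] = -17.9/44.25 ≈ -0.4045.
Arc elasticity E = %ΔQ/%Δp ≈ 0.6671/-0.4045 ≈ -1.65.
|E| > 1: demand is elastic over this range.

-1.65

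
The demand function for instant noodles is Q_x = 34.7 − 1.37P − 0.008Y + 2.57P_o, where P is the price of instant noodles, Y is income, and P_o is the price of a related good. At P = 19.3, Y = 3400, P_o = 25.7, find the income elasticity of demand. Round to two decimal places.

Q_x = 34.7 − 1.37(19.3) − 0.008(3400) + 2.57(25.7) = 34.7 − 26.441 − 27.2 + 66.049 = 47.108.
∂Q_x/∂Y = −0.008, so E_I = -0.008·(3400/47.108) ≈ -0.58.
E_I < 0: inferior good.

-0.58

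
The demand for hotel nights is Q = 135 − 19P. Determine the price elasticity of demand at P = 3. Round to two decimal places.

-0.73

At P = 3, Q = 78.
dQ/dP = −19.
Point elasticity E = (dQ/dP)·(P/Q) = -19 × 3/78 ≈ -0.73.
|E| < 1, so demand is inelastic at this price.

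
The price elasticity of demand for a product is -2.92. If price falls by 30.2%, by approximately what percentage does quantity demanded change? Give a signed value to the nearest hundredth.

%ΔQ ≈ E × %ΔP = (-2.92) × (-30.2%) ≈ 88.18%.

88.18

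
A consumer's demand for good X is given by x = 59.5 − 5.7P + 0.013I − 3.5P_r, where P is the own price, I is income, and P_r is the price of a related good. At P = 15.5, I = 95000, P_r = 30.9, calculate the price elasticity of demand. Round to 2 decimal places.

First evaluate x: 59.5 − 5.7(15.5) + 0.013(95000) − 3.5(30.9) = 59.5 − 88.35 + 1235 − 108.15 = 1098.
∂x/∂P = −5.7, so E_p = (−5.7)·(15.5/1098) ≈ -0.08.
|E_p| < 1: demand is inelastic.

-0.08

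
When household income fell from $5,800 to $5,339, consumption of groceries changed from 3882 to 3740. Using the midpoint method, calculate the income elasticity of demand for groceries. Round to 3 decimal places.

%ΔQ = (3740 − 3882)/[(3882+3740)/2] = -142/3811 ≈ -0.0373.
%ΔI = (5,339 − 5,800)/[(5,800+5,339)/2] = -461/5569.5 ≈ -0.0828.
E_I = %ΔQ/%ΔI ≈ 0.450.
E_I ∈ (0,1): normal good (necessity).

0.450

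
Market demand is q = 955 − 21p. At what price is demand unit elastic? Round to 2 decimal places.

For linear demand q = a − bp, E = −bp/(a − bp). |E| = 1 ⇒ bp = a − bp ⇒ p = a/(2b).
p = 955/(2·21) ≈ 22.74.

22.74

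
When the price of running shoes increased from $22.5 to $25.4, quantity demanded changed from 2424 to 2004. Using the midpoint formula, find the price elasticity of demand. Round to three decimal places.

-1.567

%ΔQ = (2004 − 2424)/[(2424 + 2004)/2] = -420/2214 ≈ -0.1897.
%ΔP = (25.4 − 22.5)/[(22.5 + 25.4)/2] = 2.9/23.95 ≈ 0.1211.
Arc elasticity E = %ΔQ/%ΔP ≈ -0.1897/0.1211 ≈ -1.567.
|E| > 1: demand is elastic over this range.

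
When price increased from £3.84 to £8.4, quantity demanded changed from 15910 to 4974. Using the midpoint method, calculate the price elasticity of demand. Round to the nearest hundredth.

-1.41

%Δq = (4974 − 15910)/[(15910 + 4974)/2] = -10936/10442 ≈ -1.0473.
%Δp = (8.4 − 3.84)/[(3.84 + 8.4)/2] = 4.56/6.12 ≈ 0.7451.
Arc elasticity E = %Δq/%Δp ≈ -1.0473/0.7451 ≈ -1.41.
|E| > 1: demand is elastic over this range.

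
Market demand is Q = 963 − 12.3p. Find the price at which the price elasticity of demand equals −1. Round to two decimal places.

For linear demand Q = a − bp, E = −bp/(a − bp). |E| = 1 ⇒ bp = a − bp ⇒ p = a/(2b).
p = 963/(2·12.3) ≈ 39.15.

39.15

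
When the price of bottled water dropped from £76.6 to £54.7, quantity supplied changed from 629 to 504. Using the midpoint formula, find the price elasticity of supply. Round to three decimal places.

%ΔQ = (504 − 629)/[(629 + 504)/2] = -125/566.5 ≈ -0.2207.
%Δp = (54.7 − 76.6)/[(76.6 + 54.7)/2] = -21.9/65.65 ≈ -0.3336.
Arc elasticity E = %ΔQ/%Δp ≈ -0.2207/-0.3336 ≈ 0.661.
|E| < 1: supply is inelastic over this range.

0.661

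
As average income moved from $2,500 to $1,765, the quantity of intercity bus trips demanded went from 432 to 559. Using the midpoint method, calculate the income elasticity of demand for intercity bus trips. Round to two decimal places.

%ΔQ = (559 − 432)/[(432+559)/2] = 127/495.5 ≈ 0.2563.
%ΔM = (1,765 − 2,500)/[(2,500+1,765)/2] = -735/2132.5 ≈ -0.3447.
E_I = %ΔQ/%ΔM ≈ -0.74.
E_I < 0: inferior good.

-0.74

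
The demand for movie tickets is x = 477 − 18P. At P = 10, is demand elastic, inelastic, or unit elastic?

inelastic

At P = 10, x = 297.
dx/dP = −18.
Point elasticity E = (dx/dP)·(P/x) = -18 × 10/297 ≈ -0.606.
|E| ≈ 0.606 < 1, so demand is inelastic.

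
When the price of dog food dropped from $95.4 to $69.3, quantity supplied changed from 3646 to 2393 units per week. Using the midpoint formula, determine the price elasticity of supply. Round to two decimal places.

%Δq = (2393 − 3646)/[(3646 + 2393)/2] = -1253/3019.5 ≈ -0.4150.
%ΔP = (69.3 − 95.4)/[(95.4 + 69.3)/2] = -26.1/82.35 ≈ -0.3169.
Arc elasticity E = %Δq/%ΔP ≈ -0.4150/-0.3169 ≈ 1.31.
|E| > 1: supply is elastic over this range.

1.31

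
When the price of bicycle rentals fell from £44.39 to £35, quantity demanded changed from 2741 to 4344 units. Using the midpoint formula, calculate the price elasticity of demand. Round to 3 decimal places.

%Δq = (4344 − 2741)/[(2741 + 4344)/2] = 1603/3542.5 ≈ 0.4525.
%Δp = (35 − 44.39)/[(44.39 + 35)/2] = -9.39/39.695 ≈ -0.2366.
Arc elasticity E = %Δq/%Δp ≈ 0.4525/-0.2366 ≈ -1.913.
|E| > 1: demand is elastic over this range.

-1.913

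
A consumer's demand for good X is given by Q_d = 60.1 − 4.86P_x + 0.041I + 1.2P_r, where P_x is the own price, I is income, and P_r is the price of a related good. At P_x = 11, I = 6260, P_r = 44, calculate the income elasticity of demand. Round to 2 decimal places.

0.81

At the given point, Q_d = 60.1 − 4.86(11) + 0.041(6260) + 1.2(44) = 60.1 − 53.46 + 256.66 + 52.8 = 316.1.
∂Q_d/∂I = +0.041, so E_I = 0.041·(6260/316.1) ≈ 0.81.
E_I ∈ (0,1): normal good (necessity).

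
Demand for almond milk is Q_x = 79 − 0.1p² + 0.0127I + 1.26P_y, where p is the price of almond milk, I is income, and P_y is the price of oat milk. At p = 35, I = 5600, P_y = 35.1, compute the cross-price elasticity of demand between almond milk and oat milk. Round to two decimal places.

At the given point, Q_x = 79 − 0.1(35)² + 0.0127(5600) + 1.26(35.1) = 79 − 122.5 + 71.12 + 44.226 = 71.846.
∂Q_x/∂P_y = +1.26, so E_xy = 1.26·(35.1/71.846) ≈ 0.62.
E_xy > 0: the goods are substitutes.

0.62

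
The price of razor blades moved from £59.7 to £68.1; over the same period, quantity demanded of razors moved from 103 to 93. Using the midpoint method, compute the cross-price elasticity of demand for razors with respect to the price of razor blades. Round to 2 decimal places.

-0.78

%ΔQ_x = (93 − 103)/[(103+93)/2] = -10/98 ≈ -0.1020.
%ΔP_y = (68.1 − 59.7)/[(59.7+68.1)/2] ≈ 0.1315.
E_xy = -0.1020/0.1315 ≈ -0.78.
E_xy < 0, so razors and razor blades are complements.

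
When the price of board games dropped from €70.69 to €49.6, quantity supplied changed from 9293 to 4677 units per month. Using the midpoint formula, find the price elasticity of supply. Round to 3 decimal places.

1.885

%Δq = (4677 − 9293)/[(9293 + 4677)/2] = -4616/6985 ≈ -0.6608.
%Δp = (49.6 − 70.69)/[(70.69 + 49.6)/2] = -21.09/60.145 ≈ -0.3507.
Arc elasticity E = %Δq/%Δp ≈ -0.6608/-0.3507 ≈ 1.885.
|E| > 1: supply is elastic over this range.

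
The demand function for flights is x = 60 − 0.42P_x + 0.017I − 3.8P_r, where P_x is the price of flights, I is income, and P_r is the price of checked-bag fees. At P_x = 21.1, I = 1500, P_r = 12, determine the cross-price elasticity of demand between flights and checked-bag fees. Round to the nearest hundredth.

-1.47

First evaluate x: 60 − 0.42(21.1) + 0.017(1500) − 3.8(12) = 60 − 8.862 + 25.5 − 45.6 = 31.038.
∂x/∂P_r = −3.8, so E_xy = -3.8·(12/31.038) ≈ -1.47.
E_xy < 0: the goods are complements.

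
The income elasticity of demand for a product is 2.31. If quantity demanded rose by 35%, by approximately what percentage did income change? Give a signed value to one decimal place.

15.2

%ΔQ ≈ E × %ΔI ⇒ %ΔI = %ΔQ / E = (35%)/(2.31) ≈ 15.2%.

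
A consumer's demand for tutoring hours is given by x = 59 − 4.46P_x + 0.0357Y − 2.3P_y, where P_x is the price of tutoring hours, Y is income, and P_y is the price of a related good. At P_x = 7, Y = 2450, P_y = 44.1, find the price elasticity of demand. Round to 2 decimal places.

-2.26

First evaluate x: 59 − 4.46(7) + 0.0357(2450) − 2.3(44.1) = 59 − 31.22 + 87.465 − 101.43 = 13.815.
∂x/∂P_x = −4.46, so E_p = (−4.46)·(7/13.815) ≈ -2.26.
|E_p| > 1: demand is elastic.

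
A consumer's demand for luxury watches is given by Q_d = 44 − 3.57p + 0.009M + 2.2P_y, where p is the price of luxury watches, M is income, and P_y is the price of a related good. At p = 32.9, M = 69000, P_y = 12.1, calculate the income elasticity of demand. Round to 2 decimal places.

First evaluate Q_d: 44 − 3.57(32.9) + 0.009(69000) + 2.2(12.1) = 44 − 117.453 + 621 + 26.62 = 574.167.
∂Q_d/∂M = +0.009, so E_I = 0.009·(69000/574.167) ≈ 1.08.
E_I > 1: normal good (luxury).

1.08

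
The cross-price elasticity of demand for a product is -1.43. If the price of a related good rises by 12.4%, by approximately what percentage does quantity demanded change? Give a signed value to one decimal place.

%ΔQ ≈ E × %ΔP_y = (-1.43) × (12.4%) ≈ -17.7%.

-17.7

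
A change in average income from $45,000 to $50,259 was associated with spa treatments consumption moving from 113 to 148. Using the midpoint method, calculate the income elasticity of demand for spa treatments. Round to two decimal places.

2.43

%ΔQ = (148 − 113)/[(113+148)/2] = 35/130.5 ≈ 0.2682.
%ΔM = (50,259 − 45,000)/[(45,000+50,259)/2] = 5259/47629.5 ≈ 0.1104.
E_I = %ΔQ/%ΔM ≈ 2.43.
E_I > 1: normal good (luxury).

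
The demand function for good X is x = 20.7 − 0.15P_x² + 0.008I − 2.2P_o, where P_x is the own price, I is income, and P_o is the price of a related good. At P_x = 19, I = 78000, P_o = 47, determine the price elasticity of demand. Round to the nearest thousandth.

-0.222

Substituting, x = 20.7 − 0.15(19)² + 0.008(78000) − 2.2(47) = 20.7 − 54.15 + 624 − 103.4 = 487.15.
∂x/∂P_x = −2·0.15·P_x = -5.7, so E_p = -5.7·(19/487.15) ≈ -0.222.
|E_p| < 1: demand is inelastic.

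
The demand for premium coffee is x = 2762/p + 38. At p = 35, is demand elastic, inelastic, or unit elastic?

inelastic

At p = 35, x = 116.9143.
dx/dp = −2762/p² = −2.2547.
Point elasticity E = (dx/dp)·(p/x) = -2.2547 × 35/116.9143 ≈ -0.675.
|E| ≈ 0.675 < 1, so demand is inelastic.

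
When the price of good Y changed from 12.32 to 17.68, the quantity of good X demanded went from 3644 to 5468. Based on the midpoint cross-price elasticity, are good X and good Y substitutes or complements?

substitutes

%ΔQ_x = (5468 − 3644)/[(3644+5468)/2] = 1824/4556 ≈ 0.4004.
%ΔP_y = (17.68 − 12.32)/[(12.32+17.68)/2] ≈ 0.3573.
E_xy = 0.4004/0.3573 ≈ 1.120.
E_xy > 0, so the goods are substitutes.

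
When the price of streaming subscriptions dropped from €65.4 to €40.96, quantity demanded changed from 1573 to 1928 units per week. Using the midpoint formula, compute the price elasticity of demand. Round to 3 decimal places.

-0.441

%ΔQ = (1928 − 1573)/[(1573 + 1928)/2] = 355/1750.5 ≈ 0.2028.
%Δp = (40.96 − 65.4)/[(65.4 + 40.96)/2] = -24.44/53.18 ≈ -0.4596.
Arc elasticity E = %ΔQ/%Δp ≈ 0.2028/-0.4596 ≈ -0.441.
|E| < 1: demand is inelastic over this range.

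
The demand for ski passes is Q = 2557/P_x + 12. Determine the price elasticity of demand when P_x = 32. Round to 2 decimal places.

-0.87

At P_x = 32, Q = 91.9063.
dQ/dP_x = −2557/P_x² = −2.4971.
Point elasticity E = (dQ/dP_x)·(P_x/Q) = -2.4971 × 32/91.9063 ≈ -0.87.
|E| < 1, so demand is inelastic at this price.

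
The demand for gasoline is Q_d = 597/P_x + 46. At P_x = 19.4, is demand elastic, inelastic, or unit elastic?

inelastic

At P_x = 19.4, Q_d = 76.7732.
dQ_d/dP_x = −597/P_x² = −1.5862.
Point elasticity E = (dQ_d/dP_x)·(P_x/Q_d) = -1.5862 × 19.4/76.7732 ≈ -0.401.
|E| ≈ 0.401 < 1, so demand is inelastic.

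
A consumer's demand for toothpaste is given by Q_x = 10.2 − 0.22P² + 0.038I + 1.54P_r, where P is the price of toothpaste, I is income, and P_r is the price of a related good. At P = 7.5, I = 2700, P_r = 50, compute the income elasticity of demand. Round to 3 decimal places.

Substituting, Q_x = 10.2 − 0.22(7.5)² + 0.038(2700) + 1.54(50) = 10.2 − 12.375 + 102.6 + 77 = 177.425.
∂Q_x/∂I = +0.038, so E_I = 0.038·(2700/177.425) ≈ 0.578.
E_I ∈ (0,1): normal good (necessity).

0.578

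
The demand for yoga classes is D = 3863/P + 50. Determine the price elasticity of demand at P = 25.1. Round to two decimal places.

-0.75

At P = 25.1, D = 203.9044.
dD/dP = −3863/P² = −6.1316.
Point elasticity E = (dD/dP)·(P/D) = -6.1316 × 25.1/203.9044 ≈ -0.75.
|E| < 1, so demand is inelastic at this price.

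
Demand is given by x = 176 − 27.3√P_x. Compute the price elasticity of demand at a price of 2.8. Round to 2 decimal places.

-0.18

At P_x = 2.8, x = 130.3184.
dx/dP_x = −27.3/(2√P_x) = −27.3/(2·1.6733).
Point elasticity E = (dx/dP_x)·(P_x/x) = -8.1574 × 2.8/130.3184 ≈ -0.18.
|E| < 1, so demand is inelastic at this price.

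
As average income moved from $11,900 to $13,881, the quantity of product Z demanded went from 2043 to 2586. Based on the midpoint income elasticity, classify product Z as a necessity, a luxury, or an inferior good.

%ΔQ = (2586 − 2043)/[(2043+2586)/2] = 543/2314.5 ≈ 0.2346.
%ΔY = (13,881 − 11,900)/[(11,900+13,881)/2] = 1981/12890.5 ≈ 0.1537.
E_I = %ΔQ/%ΔY ≈ 1.527.
E_I > 1: normal good (luxury).

luxury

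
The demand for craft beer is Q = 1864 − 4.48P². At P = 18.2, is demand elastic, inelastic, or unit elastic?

elastic

At P = 18.2, Q = 380.0448.
dQ/dP = −2·4.48·P = −163.072.
Point elasticity E = (dQ/dP)·(P/Q) = -163.072 × 18.2/380.0448 ≈ -7.809.
|E| ≈ 7.809 > 1, so demand is elastic.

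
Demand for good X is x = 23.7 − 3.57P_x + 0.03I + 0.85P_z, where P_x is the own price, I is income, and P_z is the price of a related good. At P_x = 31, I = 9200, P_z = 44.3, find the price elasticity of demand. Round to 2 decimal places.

-0.49

At the given point, x = 23.7 − 3.57(31) + 0.03(9200) + 0.85(44.3) = 23.7 − 110.67 + 276 + 37.655 = 226.685.
∂x/∂P_x = −3.57, so E_p = (−3.57)·(31/226.685) ≈ -0.49.
|E_p| < 1: demand is inelastic.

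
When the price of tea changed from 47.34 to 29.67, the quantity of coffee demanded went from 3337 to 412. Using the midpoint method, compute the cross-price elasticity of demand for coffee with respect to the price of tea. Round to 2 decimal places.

3.40

%ΔQ_x = (412 − 3337)/[(3337+412)/2] = -2925/1874.5 ≈ -1.5604.
%ΔP_y = (29.67 − 47.34)/[(47.34+29.67)/2] ≈ -0.4589.
E_xy = -1.5604/-0.4589 ≈ 3.40.
E_xy > 0, so coffee and tea are substitutes.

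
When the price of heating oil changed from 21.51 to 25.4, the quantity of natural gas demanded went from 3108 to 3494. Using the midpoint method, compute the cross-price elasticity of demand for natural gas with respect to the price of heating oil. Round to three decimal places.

%ΔQ_x = (3494 − 3108)/[(3108+3494)/2] = 386/3301 ≈ 0.1169.
%ΔP_y = (25.4 − 21.51)/[(21.51+25.4)/2] ≈ 0.1658.
E_xy = 0.1169/0.1658 ≈ 0.705.
E_xy > 0, so natural gas and heating oil are substitutes.

0.705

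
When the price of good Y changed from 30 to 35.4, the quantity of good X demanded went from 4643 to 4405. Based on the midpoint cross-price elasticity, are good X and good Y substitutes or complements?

complements

%ΔQ_x = (4405 − 4643)/[(4643+4405)/2] = -238/4524 ≈ -0.0526.
%ΔP_y = (35.4 − 30)/[(30+35.4)/2] ≈ 0.1651.
E_xy = -0.0526/0.1651 ≈ -0.319.
E_xy < 0, so the goods are complements.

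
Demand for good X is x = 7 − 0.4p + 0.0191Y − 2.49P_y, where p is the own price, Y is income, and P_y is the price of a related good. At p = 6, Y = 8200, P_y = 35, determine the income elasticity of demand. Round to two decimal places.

Evaluating quantity at (p, Y, P_y) gives x = 7 − 0.4(6) + 0.0191(8200) − 2.49(35) = 7 − 2.4 + 156.62 − 87.15 = 74.07.
∂x/∂Y = +0.0191, so E_I = 0.0191·(8200/74.07) ≈ 2.11.
E_I > 1: normal good (luxury).

2.11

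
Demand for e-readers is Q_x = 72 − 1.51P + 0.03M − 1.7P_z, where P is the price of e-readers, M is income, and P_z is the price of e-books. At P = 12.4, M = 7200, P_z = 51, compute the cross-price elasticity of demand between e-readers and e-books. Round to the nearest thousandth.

-0.475

Q_x = 72 − 1.51(12.4) + 0.03(7200) − 1.7(51) = 72 − 18.724 + 216 − 86.7 = 182.576.
∂Q_x/∂P_z = −1.7, so E_xy = -1.7·(51/182.576) ≈ -0.475.
E_xy < 0: the goods are complements.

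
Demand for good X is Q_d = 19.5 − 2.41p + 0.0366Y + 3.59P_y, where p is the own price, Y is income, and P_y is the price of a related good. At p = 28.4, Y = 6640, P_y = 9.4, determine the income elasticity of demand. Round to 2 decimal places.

1.07

First evaluate Q_d: 19.5 − 2.41(28.4) + 0.0366(6640) + 3.59(9.4) = 19.5 − 68.444 + 243.024 + 33.746 = 227.826.
∂Q_d/∂Y = +0.0366, so E_I = 0.0366·(6640/227.826) ≈ 1.07.
E_I > 1: normal good (luxury).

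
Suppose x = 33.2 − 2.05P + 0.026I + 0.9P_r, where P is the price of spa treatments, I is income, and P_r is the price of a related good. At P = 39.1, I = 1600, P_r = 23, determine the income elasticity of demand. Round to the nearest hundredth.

First evaluate x: 33.2 − 2.05(39.1) + 0.026(1600) + 0.9(23) = 33.2 − 80.155 + 41.6 + 20.7 = 15.345.
∂x/∂I = +0.026, so E_I = 0.026·(1600/15.345) ≈ 2.71.
E_I > 1: normal good (luxury).

2.71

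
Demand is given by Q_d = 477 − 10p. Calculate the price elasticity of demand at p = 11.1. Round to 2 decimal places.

-0.30

At p = 11.1, Q_d = 366.
dQ_d/dp = −10.
Point elasticity E = (dQ_d/dp)·(p/Q_d) = -10 × 11.1/366 ≈ -0.30.
|E| < 1, so demand is inelastic at this price.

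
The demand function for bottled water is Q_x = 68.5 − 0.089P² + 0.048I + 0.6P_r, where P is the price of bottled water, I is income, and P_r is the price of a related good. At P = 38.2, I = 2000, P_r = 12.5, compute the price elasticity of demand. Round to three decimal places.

At the given point, Q_x = 68.5 − 0.089(38.2)² + 0.048(2000) + 0.6(12.5) = 68.5 − 129.8724 + 96 + 7.5 = 42.1276.
∂Q_x/∂P = −2·0.089·P = -6.7996, so E_p = -6.7996·(38.2/42.1276) ≈ -6.166.
|E_p| > 1: demand is elastic.

-6.166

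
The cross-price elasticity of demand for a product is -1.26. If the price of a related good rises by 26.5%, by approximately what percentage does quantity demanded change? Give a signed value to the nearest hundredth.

-33.39

%ΔQ ≈ E × %ΔP_y = (-1.26) × (26.5%) = -33.39%.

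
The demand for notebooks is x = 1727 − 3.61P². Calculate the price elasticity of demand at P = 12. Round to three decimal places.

At P = 12, x = 1207.16.
dx/dP = −2·3.61·P = −86.64.
Point elasticity E = (dx/dP)·(P/x) = -86.64 × 12/1207.16 ≈ -0.861.
|E| < 1, so demand is inelastic at this price.

-0.861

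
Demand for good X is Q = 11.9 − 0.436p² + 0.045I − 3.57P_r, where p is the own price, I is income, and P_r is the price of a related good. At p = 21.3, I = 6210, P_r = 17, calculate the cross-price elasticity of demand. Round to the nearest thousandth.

-1.847

First evaluate Q: 11.9 − 0.436(21.3)² + 0.045(6210) − 3.57(17) = 11.9 − 197.8088 + 279.45 − 60.69 = 32.8512.
∂Q/∂P_r = −3.57, so E_xy = -3.57·(17/32.8512) ≈ -1.847.
E_xy < 0: the goods are complements.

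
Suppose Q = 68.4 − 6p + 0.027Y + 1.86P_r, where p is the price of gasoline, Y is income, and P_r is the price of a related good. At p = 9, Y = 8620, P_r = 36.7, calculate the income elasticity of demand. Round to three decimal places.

Q = 68.4 − 6(9) + 0.027(8620) + 1.86(36.7) = 68.4 − 54 + 232.74 + 68.262 = 315.402.
∂Q/∂Y = +0.027, so E_I = 0.027·(8620/315.402) ≈ 0.738.
E_I ∈ (0,1): normal good (necessity).

0.738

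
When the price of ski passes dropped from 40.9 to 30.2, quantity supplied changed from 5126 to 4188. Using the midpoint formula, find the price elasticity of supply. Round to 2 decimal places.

0.67

%Δq = (4188 − 5126)/[(5126 + 4188)/2] = -938/4657 ≈ -0.2014.
%ΔP = (30.2 − 40.9)/[(40.9 + 30.2)/2] = -10.7/35.55 ≈ -0.3010.
Arc elasticity E = %Δq/%ΔP ≈ -0.2014/-0.3010 ≈ 0.67.
|E| < 1: supply is inelastic over this range.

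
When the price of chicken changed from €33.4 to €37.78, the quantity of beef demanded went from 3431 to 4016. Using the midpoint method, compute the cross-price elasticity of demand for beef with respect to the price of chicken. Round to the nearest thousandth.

%ΔQ_x = (4016 − 3431)/[(3431+4016)/2] = 585/3723.5 ≈ 0.1571.
%ΔP_y = (37.78 − 33.4)/[(33.4+37.78)/2] ≈ 0.1231.
E_xy = 0.1571/0.1231 ≈ 1.277.
E_xy > 0, so beef and chicken are substitutes.

1.277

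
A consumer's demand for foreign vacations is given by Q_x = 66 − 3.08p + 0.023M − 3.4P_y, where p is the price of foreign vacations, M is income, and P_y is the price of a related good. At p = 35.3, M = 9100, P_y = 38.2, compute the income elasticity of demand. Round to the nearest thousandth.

5.704

Substituting, Q_x = 66 − 3.08(35.3) + 0.023(9100) − 3.4(38.2) = 66 − 108.724 + 209.3 − 129.88 = 36.696.
∂Q_x/∂M = +0.023, so E_I = 0.023·(9100/36.696) ≈ 5.704.
E_I > 1: normal good (luxury).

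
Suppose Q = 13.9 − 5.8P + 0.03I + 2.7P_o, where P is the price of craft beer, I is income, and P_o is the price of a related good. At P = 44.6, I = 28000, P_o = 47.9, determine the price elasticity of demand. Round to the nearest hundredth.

-0.36

Q = 13.9 − 5.8(44.6) + 0.03(28000) + 2.7(47.9) = 13.9 − 258.68 + 840 + 129.33 = 724.55.
∂Q/∂P = −5.8, so E_p = (−5.8)·(44.6/724.55) ≈ -0.36.
|E_p| < 1: demand is inelastic.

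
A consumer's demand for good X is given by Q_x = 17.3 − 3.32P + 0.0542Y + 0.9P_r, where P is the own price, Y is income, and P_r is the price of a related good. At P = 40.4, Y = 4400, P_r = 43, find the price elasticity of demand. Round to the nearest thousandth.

-0.836

Evaluating quantity at (P, Y, P_r) gives Q_x = 17.3 − 3.32(40.4) + 0.0542(4400) + 0.9(43) = 17.3 − 134.128 + 238.48 + 38.7 = 160.352.
∂Q_x/∂P = −3.32, so E_p = (−3.32)·(40.4/160.352) ≈ -0.836.
|E_p| < 1: demand is inelastic.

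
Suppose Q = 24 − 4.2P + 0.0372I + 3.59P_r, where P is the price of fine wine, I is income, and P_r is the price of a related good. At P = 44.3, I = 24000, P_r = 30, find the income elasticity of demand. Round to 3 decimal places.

1.065

Q = 24 − 4.2(44.3) + 0.0372(24000) + 3.59(30) = 24 − 186.06 + 892.8 + 107.7 = 838.44.
∂Q/∂I = +0.0372, so E_I = 0.0372·(24000/838.44) ≈ 1.065.
E_I > 1: normal good (luxury).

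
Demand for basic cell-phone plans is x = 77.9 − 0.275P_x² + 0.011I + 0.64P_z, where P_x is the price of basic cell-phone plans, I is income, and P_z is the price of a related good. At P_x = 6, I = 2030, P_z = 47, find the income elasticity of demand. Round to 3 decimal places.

0.185

Substituting, x = 77.9 − 0.275(6)² + 0.011(2030) + 0.64(47) = 77.9 − 9.9 + 22.33 + 30.08 = 120.41.
∂x/∂I = +0.011, so E_I = 0.011·(2030/120.41) ≈ 0.185.
E_I ∈ (0,1): normal good (necessity).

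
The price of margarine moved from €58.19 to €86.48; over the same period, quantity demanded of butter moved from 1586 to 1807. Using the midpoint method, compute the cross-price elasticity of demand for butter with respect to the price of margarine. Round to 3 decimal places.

%ΔQ_x = (1807 − 1586)/[(1586+1807)/2] = 221/1696.5 ≈ 0.1303.
%ΔP_y = (86.48 − 58.19)/[(58.19+86.48)/2] ≈ 0.3911.
E_xy = 0.1303/0.3911 ≈ 0.333.
E_xy > 0, so butter and margarine are substitutes.

0.333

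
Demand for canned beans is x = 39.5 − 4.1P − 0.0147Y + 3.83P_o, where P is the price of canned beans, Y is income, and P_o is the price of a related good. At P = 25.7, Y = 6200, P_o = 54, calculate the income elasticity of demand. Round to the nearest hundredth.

-1.83

At the given point, x = 39.5 − 4.1(25.7) − 0.0147(6200) + 3.83(54) = 39.5 − 105.37 − 91.14 + 206.82 = 49.81.
∂x/∂Y = −0.0147, so E_I = -0.0147·(6200/49.81) ≈ -1.83.
E_I < 0: inferior good.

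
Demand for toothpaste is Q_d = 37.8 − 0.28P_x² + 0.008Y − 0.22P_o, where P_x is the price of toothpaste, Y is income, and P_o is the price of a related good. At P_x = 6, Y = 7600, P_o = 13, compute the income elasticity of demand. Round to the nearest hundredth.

0.71

Substituting, Q_d = 37.8 − 0.28(6)² + 0.008(7600) − 0.22(13) = 37.8 − 10.08 + 60.8 − 2.86 = 85.66.
∂Q_d/∂Y = +0.008, so E_I = 0.008·(7600/85.66) ≈ 0.71.
E_I ∈ (0,1): normal good (necessity).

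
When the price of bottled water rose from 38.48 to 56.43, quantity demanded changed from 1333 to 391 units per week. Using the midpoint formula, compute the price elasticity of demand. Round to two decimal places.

%Δq = (391 − 1333)/[(1333 + 391)/2] = -942/862 ≈ -1.0928.
%ΔP = (56.43 − 38.48)/[(38.48 + 56.43)/2] = 17.95/47.455 ≈ 0.3783.
Arc elasticity E = %Δq/%ΔP ≈ -1.0928/0.3783 ≈ -2.89.
|E| > 1: demand is elastic over this range.

-2.89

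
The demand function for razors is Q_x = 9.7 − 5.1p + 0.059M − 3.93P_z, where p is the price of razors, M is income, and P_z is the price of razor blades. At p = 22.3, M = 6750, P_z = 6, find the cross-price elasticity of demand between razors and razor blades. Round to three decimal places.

Substituting, Q_x = 9.7 − 5.1(22.3) + 0.059(6750) − 3.93(6) = 9.7 − 113.73 + 398.25 − 23.58 = 270.64.
∂Q_x/∂P_z = −3.93, so E_xy = -3.93·(6/270.64) ≈ -0.087.
E_xy < 0: the goods are complements.

-0.087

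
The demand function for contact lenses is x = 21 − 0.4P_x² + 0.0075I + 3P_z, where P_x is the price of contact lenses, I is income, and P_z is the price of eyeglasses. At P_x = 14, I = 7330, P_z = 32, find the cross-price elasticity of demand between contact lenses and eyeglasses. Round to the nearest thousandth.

At the given point, x = 21 − 0.4(14)² + 0.0075(7330) + 3(32) = 21 − 78.4 + 54.975 + 96 = 93.575.
∂x/∂P_z = +3, so E_xy = 3·(32/93.575) ≈ 1.026.
E_xy > 0: the goods are substitutes.

1.026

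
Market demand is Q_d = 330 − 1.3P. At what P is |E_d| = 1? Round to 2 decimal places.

For linear demand Q_d = a − bP, E = −bP/(a − bP). |E| = 1 ⇒ bP = a − bP ⇒ P = a/(2b).
P = 330/(2·1.3) ≈ 126.92.

126.92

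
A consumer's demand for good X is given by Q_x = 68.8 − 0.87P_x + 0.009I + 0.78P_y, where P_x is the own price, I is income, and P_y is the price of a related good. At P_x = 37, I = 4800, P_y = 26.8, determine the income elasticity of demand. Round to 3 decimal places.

First evaluate Q_x: 68.8 − 0.87(37) + 0.009(4800) + 0.78(26.8) = 68.8 − 32.19 + 43.2 + 20.904 = 100.714.
∂Q_x/∂I = +0.009, so E_I = 0.009·(4800/100.714) ≈ 0.429.
E_I ∈ (0,1): normal good (necessity).

0.429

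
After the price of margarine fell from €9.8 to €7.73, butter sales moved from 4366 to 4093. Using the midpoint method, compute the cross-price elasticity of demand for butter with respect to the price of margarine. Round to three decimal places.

0.273

%ΔQ_x = (4093 − 4366)/[(4366+4093)/2] = -273/4229.5 ≈ -0.0645.
%ΔP_y = (7.73 − 9.8)/[(9.8+7.73)/2] ≈ -0.2362.
E_xy = -0.0645/-0.2362 ≈ 0.273.
E_xy > 0, so butter and margarine are substitutes.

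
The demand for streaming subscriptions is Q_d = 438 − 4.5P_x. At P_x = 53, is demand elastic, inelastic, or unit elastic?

At P_x = 53, Q_d = 199.5.
dQ_d/dP_x = −4.5.
Point elasticity E = (dQ_d/dP_x)·(P_x/Q_d) = -4.5 × 53/199.5 ≈ -1.195.
|E| ≈ 1.195 > 1, so demand is elastic.

elastic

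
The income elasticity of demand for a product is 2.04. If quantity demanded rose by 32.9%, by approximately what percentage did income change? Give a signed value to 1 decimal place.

%ΔQ ≈ E × %ΔI ⇒ %ΔI = %ΔQ / E = (32.9%)/(2.04) ≈ 16.1%.

16.1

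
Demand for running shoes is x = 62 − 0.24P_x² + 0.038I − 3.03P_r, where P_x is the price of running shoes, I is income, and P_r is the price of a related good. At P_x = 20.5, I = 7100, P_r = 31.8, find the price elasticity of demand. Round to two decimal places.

-1.50

Evaluating quantity at (P_x, I, P_r) gives x = 62 − 0.24(20.5)² + 0.038(7100) − 3.03(31.8) = 62 − 100.86 + 269.8 − 96.354 = 134.586.
∂x/∂P_x = −2·0.24·P_x = -9.84, so E_p = -9.84·(20.5/134.586) ≈ -1.50.
|E_p| > 1: demand is elastic.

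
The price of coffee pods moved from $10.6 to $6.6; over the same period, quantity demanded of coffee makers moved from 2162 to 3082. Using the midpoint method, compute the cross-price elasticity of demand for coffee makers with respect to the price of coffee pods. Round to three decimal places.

%ΔQ_x = (3082 − 2162)/[(2162+3082)/2] = 920/2622 ≈ 0.3509.
%ΔP_y = (6.6 − 10.6)/[(10.6+6.6)/2] ≈ -0.4651.
E_xy = 0.3509/-0.4651 ≈ -0.754.
E_xy < 0, so coffee makers and coffee pods are complements.

-0.754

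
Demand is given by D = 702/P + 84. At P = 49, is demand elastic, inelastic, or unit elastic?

At P = 49, D = 98.3265.
dD/dP = −702/P² = −0.2924.
Point elasticity E = (dD/dP)·(P/D) = -0.2924 × 49/98.3265 ≈ -0.146.
|E| ≈ 0.146 < 1, so demand is inelastic.

inelastic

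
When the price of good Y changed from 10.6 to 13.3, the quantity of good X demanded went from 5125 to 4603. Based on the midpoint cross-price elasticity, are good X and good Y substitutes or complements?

complements

%ΔQ_x = (4603 − 5125)/[(5125+4603)/2] = -522/4864 ≈ -0.1073.
%ΔP_y = (13.3 − 10.6)/[(10.6+13.3)/2] ≈ 0.2259.
E_xy = -0.1073/0.2259 ≈ -0.475.
E_xy < 0, so the goods are complements.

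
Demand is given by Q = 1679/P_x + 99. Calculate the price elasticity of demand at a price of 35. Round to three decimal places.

At P_x = 35, Q = 146.9714.
dQ/dP_x = −1679/P_x² = −1.3706.
Point elasticity E = (dQ/dP_x)·(P_x/Q) = -1.3706 × 35/146.9714 ≈ -0.326.
|E| < 1, so demand is inelastic at this price.

-0.326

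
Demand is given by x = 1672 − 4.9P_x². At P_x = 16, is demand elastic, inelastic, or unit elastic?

elastic

At P_x = 16, x = 417.6.
dx/dP_x = −2·4.9·P_x = −156.8.
Point elasticity E = (dx/dP_x)·(P_x/x) = -156.8 × 16/417.6 ≈ -6.008.
|E| ≈ 6.008 > 1, so demand is elastic.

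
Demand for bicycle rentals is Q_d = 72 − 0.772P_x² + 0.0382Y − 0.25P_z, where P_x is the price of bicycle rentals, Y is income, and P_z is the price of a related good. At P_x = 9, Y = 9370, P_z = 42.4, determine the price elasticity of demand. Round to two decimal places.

Substituting, Q_d = 72 − 0.772(9)² + 0.0382(9370) − 0.25(42.4) = 72 − 62.532 + 357.934 − 10.6 = 356.802.
∂Q_d/∂P_x = −2·0.772·P_x = -13.896, so E_p = -13.896·(9/356.802) ≈ -0.35.
|E_p| < 1: demand is inelastic.

-0.35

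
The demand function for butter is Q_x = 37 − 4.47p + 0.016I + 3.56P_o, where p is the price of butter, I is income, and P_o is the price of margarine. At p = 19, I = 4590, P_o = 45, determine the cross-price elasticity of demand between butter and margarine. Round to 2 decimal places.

0.86

First evaluate Q_x: 37 − 4.47(19) + 0.016(4590) + 3.56(45) = 37 − 84.93 + 73.44 + 160.2 = 185.71.
∂Q_x/∂P_o = +3.56, so E_xy = 3.56·(45/185.71) ≈ 0.86.
E_xy > 0: the goods are substitutes.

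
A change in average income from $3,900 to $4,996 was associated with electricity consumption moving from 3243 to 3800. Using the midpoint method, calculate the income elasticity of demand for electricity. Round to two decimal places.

%ΔQ = (3800 − 3243)/[(3243+3800)/2] = 557/3521.5 ≈ 0.1582.
%ΔY = (4,996 − 3,900)/[(3,900+4,996)/2] = 1096/4448 ≈ 0.2464.
E_I = %ΔQ/%ΔY ≈ 0.64.
E_I ∈ (0,1): normal good (necessity).

0.64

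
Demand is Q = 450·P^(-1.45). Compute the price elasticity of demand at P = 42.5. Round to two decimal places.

-1.45

For a Cobb–Douglas (constant-elasticity) form Q = A·P^α·…, the elasticity with respect to P equals the exponent α at every point.
Here the exponent on P is -1.45, so the price elasticity of demand is -1.45.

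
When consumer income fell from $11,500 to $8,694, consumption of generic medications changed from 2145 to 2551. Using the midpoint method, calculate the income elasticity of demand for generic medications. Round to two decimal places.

%ΔQ = (2551 − 2145)/[(2145+2551)/2] = 406/2348 ≈ 0.1729.
%ΔM = (8,694 − 11,500)/[(11,500+8,694)/2] = -2806/10097 ≈ -0.2779.
E_I = %ΔQ/%ΔM ≈ -0.62.
E_I < 0: inferior good.

-0.62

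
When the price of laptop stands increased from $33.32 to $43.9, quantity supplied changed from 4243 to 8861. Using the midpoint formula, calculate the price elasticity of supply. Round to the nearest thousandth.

%ΔQ = (8861 − 4243)/[(4243 + 8861)/2] = 4618/6552 ≈ 0.7048.
%Δp = (43.9 − 33.32)/[(33.32 + 43.9)/2] = 10.58/38.61 ≈ 0.2740.
Arc elasticity E = %ΔQ/%Δp ≈ 0.7048/0.2740 ≈ 2.572.
|E| > 1: supply is elastic over this range.

2.572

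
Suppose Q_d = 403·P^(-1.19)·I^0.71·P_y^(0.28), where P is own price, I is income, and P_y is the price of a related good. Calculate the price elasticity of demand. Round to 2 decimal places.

-1.19

For a Cobb–Douglas (constant-elasticity) form Q_d = A·P^α·…, the elasticity with respect to P equals the exponent α at every point.
Here the exponent on P is -1.19, so the price elasticity of demand is -1.19.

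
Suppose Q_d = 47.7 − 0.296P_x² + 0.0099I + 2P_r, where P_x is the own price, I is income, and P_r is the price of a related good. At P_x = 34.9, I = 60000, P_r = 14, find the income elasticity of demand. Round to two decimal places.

1.92

Q_d = 47.7 − 0.296(34.9)² + 0.0099(60000) + 2(14) = 47.7 − 360.531 + 594 + 28 = 309.169.
∂Q_d/∂I = +0.0099, so E_I = 0.0099·(60000/309.169) ≈ 1.92.
E_I > 1: normal good (luxury).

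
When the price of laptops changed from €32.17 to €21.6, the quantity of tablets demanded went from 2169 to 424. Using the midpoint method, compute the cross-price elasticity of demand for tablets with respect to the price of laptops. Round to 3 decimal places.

%ΔQ_x = (424 − 2169)/[(2169+424)/2] = -1745/1296.5 ≈ -1.3459.
%ΔP_y = (21.6 − 32.17)/[(32.17+21.6)/2] ≈ -0.3932.
E_xy = -1.3459/-0.3932 ≈ 3.423.
E_xy > 0, so tablets and laptops are substitutes.

3.423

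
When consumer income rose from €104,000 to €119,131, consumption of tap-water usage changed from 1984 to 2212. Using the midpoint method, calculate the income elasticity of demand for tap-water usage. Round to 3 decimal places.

0.801

%ΔQ = (2212 − 1984)/[(1984+2212)/2] = 228/2098 ≈ 0.1087.
%ΔI = (119,131 − 104,000)/[(104,000+119,131)/2] = 15131/111565.5 ≈ 0.1356.
E_I = %ΔQ/%ΔI ≈ 0.801.
E_I ∈ (0,1): normal good (necessity).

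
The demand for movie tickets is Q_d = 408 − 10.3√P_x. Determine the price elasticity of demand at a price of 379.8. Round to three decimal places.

At P_x = 379.8, Q_d = 207.2689.
dQ_d/dP_x = −10.3/(2√P_x) = −10.3/(2·19.4885).
Point elasticity E = (dQ_d/dP_x)·(P_x/Q_d) = -0.2643 × 379.8/207.2689 ≈ -0.484.
|E| < 1, so demand is inelastic at this price.

-0.484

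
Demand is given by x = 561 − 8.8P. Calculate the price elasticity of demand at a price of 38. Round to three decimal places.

-1.476

At P = 38, x = 226.6.
dx/dP = −8.8.
Point elasticity E = (dx/dP)·(P/x) = -8.8 × 38/226.6 ≈ -1.476.
|E| > 1, so demand is elastic at this price.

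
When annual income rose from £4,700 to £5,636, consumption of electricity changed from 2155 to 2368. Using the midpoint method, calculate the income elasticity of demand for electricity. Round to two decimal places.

%ΔQ = (2368 − 2155)/[(2155+2368)/2] = 213/2261.5 ≈ 0.0942.
%ΔI = (5,636 − 4,700)/[(4,700+5,636)/2] = 936/5168 ≈ 0.1811.
E_I = %ΔQ/%ΔI ≈ 0.52.
E_I ∈ (0,1): normal good (necessity).

0.52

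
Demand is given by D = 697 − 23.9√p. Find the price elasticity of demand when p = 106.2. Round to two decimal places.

-0.27

At p = 106.2, D = 450.7024.
dD/dp = −23.9/(2√p) = −23.9/(2·10.3053).
Point elasticity E = (dD/dp)·(p/D) = -1.1596 × 106.2/450.7024 ≈ -0.27.
|E| < 1, so demand is inelastic at this price.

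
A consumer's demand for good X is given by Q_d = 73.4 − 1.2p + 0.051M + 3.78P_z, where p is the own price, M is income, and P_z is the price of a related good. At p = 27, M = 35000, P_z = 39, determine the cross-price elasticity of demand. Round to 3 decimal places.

0.075

Substituting, Q_d = 73.4 − 1.2(27) + 0.051(35000) + 3.78(39) = 73.4 − 32.4 + 1785 + 147.42 = 1973.42.
∂Q_d/∂P_z = +3.78, so E_xy = 3.78·(39/1973.42) ≈ 0.075.
E_xy > 0: the goods are substitutes.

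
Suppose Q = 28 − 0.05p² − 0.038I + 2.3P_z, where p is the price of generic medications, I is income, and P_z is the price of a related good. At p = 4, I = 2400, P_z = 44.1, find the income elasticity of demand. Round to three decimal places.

-2.437

Q = 28 − 0.05(4)² − 0.038(2400) + 2.3(44.1) = 28 − 0.8 − 91.2 + 101.43 = 37.43.
∂Q/∂I = −0.038, so E_I = -0.038·(2400/37.43) ≈ -2.437.
E_I < 0: inferior good.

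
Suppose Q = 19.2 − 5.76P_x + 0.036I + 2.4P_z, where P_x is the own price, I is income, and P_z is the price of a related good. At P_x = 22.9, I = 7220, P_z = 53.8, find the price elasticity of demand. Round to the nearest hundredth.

Substituting, Q = 19.2 − 5.76(22.9) + 0.036(7220) + 2.4(53.8) = 19.2 − 131.904 + 259.92 + 129.12 = 276.336.
∂Q/∂P_x = −5.76, so E_p = (−5.76)·(22.9/276.336) ≈ -0.48.
|E_p| < 1: demand is inelastic.

-0.48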